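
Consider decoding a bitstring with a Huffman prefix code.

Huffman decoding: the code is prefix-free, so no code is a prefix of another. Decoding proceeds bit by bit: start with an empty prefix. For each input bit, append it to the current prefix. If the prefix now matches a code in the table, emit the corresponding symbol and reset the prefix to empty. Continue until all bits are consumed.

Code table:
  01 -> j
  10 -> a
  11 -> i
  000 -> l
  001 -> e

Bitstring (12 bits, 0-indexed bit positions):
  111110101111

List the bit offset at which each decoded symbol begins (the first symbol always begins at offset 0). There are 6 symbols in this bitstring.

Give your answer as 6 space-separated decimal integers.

Bit 0: prefix='1' (no match yet)
Bit 1: prefix='11' -> emit 'i', reset
Bit 2: prefix='1' (no match yet)
Bit 3: prefix='11' -> emit 'i', reset
Bit 4: prefix='1' (no match yet)
Bit 5: prefix='10' -> emit 'a', reset
Bit 6: prefix='1' (no match yet)
Bit 7: prefix='10' -> emit 'a', reset
Bit 8: prefix='1' (no match yet)
Bit 9: prefix='11' -> emit 'i', reset
Bit 10: prefix='1' (no match yet)
Bit 11: prefix='11' -> emit 'i', reset

Answer: 0 2 4 6 8 10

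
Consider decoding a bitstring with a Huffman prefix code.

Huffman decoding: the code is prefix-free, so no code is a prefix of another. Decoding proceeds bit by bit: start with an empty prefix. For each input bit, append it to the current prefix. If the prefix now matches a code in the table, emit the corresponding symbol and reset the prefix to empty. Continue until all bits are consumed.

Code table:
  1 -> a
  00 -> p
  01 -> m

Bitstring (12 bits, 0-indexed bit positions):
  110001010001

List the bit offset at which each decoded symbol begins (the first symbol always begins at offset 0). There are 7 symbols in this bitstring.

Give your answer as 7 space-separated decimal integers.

Answer: 0 1 2 4 6 8 10

Derivation:
Bit 0: prefix='1' -> emit 'a', reset
Bit 1: prefix='1' -> emit 'a', reset
Bit 2: prefix='0' (no match yet)
Bit 3: prefix='00' -> emit 'p', reset
Bit 4: prefix='0' (no match yet)
Bit 5: prefix='01' -> emit 'm', reset
Bit 6: prefix='0' (no match yet)
Bit 7: prefix='01' -> emit 'm', reset
Bit 8: prefix='0' (no match yet)
Bit 9: prefix='00' -> emit 'p', reset
Bit 10: prefix='0' (no match yet)
Bit 11: prefix='01' -> emit 'm', reset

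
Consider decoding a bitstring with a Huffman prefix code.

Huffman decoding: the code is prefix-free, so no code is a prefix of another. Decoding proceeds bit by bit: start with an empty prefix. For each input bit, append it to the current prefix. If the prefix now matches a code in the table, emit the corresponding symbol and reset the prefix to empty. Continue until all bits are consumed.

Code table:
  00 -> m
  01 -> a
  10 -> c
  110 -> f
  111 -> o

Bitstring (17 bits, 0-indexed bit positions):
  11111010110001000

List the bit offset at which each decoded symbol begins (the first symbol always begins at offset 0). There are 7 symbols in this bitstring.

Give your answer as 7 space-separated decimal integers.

Answer: 0 3 6 8 11 13 15

Derivation:
Bit 0: prefix='1' (no match yet)
Bit 1: prefix='11' (no match yet)
Bit 2: prefix='111' -> emit 'o', reset
Bit 3: prefix='1' (no match yet)
Bit 4: prefix='11' (no match yet)
Bit 5: prefix='110' -> emit 'f', reset
Bit 6: prefix='1' (no match yet)
Bit 7: prefix='10' -> emit 'c', reset
Bit 8: prefix='1' (no match yet)
Bit 9: prefix='11' (no match yet)
Bit 10: prefix='110' -> emit 'f', reset
Bit 11: prefix='0' (no match yet)
Bit 12: prefix='00' -> emit 'm', reset
Bit 13: prefix='1' (no match yet)
Bit 14: prefix='10' -> emit 'c', reset
Bit 15: prefix='0' (no match yet)
Bit 16: prefix='00' -> emit 'm', reset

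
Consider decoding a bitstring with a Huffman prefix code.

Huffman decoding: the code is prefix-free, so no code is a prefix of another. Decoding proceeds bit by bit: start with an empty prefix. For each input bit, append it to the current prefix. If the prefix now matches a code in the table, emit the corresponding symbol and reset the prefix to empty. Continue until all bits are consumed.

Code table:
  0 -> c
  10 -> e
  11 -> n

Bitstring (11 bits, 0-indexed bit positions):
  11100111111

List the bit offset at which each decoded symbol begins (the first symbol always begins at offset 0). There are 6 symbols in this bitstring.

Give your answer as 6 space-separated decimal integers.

Bit 0: prefix='1' (no match yet)
Bit 1: prefix='11' -> emit 'n', reset
Bit 2: prefix='1' (no match yet)
Bit 3: prefix='10' -> emit 'e', reset
Bit 4: prefix='0' -> emit 'c', reset
Bit 5: prefix='1' (no match yet)
Bit 6: prefix='11' -> emit 'n', reset
Bit 7: prefix='1' (no match yet)
Bit 8: prefix='11' -> emit 'n', reset
Bit 9: prefix='1' (no match yet)
Bit 10: prefix='11' -> emit 'n', reset

Answer: 0 2 4 5 7 9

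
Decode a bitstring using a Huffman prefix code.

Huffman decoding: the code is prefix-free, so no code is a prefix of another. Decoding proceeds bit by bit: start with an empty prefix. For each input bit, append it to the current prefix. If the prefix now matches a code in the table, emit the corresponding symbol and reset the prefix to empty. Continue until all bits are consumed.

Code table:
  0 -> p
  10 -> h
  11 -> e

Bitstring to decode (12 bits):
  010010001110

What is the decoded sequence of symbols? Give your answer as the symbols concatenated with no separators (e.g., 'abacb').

Bit 0: prefix='0' -> emit 'p', reset
Bit 1: prefix='1' (no match yet)
Bit 2: prefix='10' -> emit 'h', reset
Bit 3: prefix='0' -> emit 'p', reset
Bit 4: prefix='1' (no match yet)
Bit 5: prefix='10' -> emit 'h', reset
Bit 6: prefix='0' -> emit 'p', reset
Bit 7: prefix='0' -> emit 'p', reset
Bit 8: prefix='1' (no match yet)
Bit 9: prefix='11' -> emit 'e', reset
Bit 10: prefix='1' (no match yet)
Bit 11: prefix='10' -> emit 'h', reset

Answer: phphppeh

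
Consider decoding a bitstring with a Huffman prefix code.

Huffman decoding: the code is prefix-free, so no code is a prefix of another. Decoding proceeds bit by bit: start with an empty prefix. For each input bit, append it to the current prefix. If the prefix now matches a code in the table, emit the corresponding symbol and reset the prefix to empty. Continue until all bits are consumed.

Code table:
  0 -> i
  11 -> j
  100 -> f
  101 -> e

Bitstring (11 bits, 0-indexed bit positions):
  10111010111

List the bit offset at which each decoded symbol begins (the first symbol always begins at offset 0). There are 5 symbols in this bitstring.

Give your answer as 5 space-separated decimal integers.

Answer: 0 3 5 6 9

Derivation:
Bit 0: prefix='1' (no match yet)
Bit 1: prefix='10' (no match yet)
Bit 2: prefix='101' -> emit 'e', reset
Bit 3: prefix='1' (no match yet)
Bit 4: prefix='11' -> emit 'j', reset
Bit 5: prefix='0' -> emit 'i', reset
Bit 6: prefix='1' (no match yet)
Bit 7: prefix='10' (no match yet)
Bit 8: prefix='101' -> emit 'e', reset
Bit 9: prefix='1' (no match yet)
Bit 10: prefix='11' -> emit 'j', reset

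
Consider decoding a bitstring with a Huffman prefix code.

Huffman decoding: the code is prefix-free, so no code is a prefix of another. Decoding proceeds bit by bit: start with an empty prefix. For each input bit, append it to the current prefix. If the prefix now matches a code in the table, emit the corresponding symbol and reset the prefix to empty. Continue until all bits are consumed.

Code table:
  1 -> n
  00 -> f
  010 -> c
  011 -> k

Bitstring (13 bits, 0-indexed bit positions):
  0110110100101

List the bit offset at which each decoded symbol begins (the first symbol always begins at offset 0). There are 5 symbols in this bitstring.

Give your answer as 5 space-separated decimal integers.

Answer: 0 3 6 9 12

Derivation:
Bit 0: prefix='0' (no match yet)
Bit 1: prefix='01' (no match yet)
Bit 2: prefix='011' -> emit 'k', reset
Bit 3: prefix='0' (no match yet)
Bit 4: prefix='01' (no match yet)
Bit 5: prefix='011' -> emit 'k', reset
Bit 6: prefix='0' (no match yet)
Bit 7: prefix='01' (no match yet)
Bit 8: prefix='010' -> emit 'c', reset
Bit 9: prefix='0' (no match yet)
Bit 10: prefix='01' (no match yet)
Bit 11: prefix='010' -> emit 'c', reset
Bit 12: prefix='1' -> emit 'n', reset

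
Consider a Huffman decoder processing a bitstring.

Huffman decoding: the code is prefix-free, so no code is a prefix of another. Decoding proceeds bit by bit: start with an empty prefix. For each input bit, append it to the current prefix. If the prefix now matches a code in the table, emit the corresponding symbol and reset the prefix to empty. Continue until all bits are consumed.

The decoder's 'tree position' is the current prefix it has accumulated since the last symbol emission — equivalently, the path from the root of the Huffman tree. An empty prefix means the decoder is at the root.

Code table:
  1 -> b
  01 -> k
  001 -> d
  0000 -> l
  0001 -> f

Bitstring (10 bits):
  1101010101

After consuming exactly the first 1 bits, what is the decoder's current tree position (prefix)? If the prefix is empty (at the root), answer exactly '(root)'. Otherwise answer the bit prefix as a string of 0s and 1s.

Answer: (root)

Derivation:
Bit 0: prefix='1' -> emit 'b', reset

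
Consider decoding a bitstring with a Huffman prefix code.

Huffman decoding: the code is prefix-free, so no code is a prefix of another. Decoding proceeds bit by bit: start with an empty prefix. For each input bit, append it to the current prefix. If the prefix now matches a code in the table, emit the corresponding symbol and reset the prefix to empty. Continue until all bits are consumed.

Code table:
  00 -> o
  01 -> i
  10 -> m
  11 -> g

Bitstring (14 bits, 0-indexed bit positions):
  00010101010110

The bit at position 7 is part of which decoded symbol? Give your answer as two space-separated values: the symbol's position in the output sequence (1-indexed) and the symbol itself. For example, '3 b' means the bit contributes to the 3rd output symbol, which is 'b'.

Answer: 4 i

Derivation:
Bit 0: prefix='0' (no match yet)
Bit 1: prefix='00' -> emit 'o', reset
Bit 2: prefix='0' (no match yet)
Bit 3: prefix='01' -> emit 'i', reset
Bit 4: prefix='0' (no match yet)
Bit 5: prefix='01' -> emit 'i', reset
Bit 6: prefix='0' (no match yet)
Bit 7: prefix='01' -> emit 'i', reset
Bit 8: prefix='0' (no match yet)
Bit 9: prefix='01' -> emit 'i', reset
Bit 10: prefix='0' (no match yet)
Bit 11: prefix='01' -> emit 'i', reset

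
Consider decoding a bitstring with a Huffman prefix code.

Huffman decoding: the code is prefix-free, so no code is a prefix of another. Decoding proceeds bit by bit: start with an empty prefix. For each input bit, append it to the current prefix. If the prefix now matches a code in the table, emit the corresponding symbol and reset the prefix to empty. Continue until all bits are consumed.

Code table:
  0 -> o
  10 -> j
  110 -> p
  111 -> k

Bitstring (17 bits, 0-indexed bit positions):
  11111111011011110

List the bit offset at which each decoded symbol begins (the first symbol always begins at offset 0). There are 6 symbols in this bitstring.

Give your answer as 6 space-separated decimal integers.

Bit 0: prefix='1' (no match yet)
Bit 1: prefix='11' (no match yet)
Bit 2: prefix='111' -> emit 'k', reset
Bit 3: prefix='1' (no match yet)
Bit 4: prefix='11' (no match yet)
Bit 5: prefix='111' -> emit 'k', reset
Bit 6: prefix='1' (no match yet)
Bit 7: prefix='11' (no match yet)
Bit 8: prefix='110' -> emit 'p', reset
Bit 9: prefix='1' (no match yet)
Bit 10: prefix='11' (no match yet)
Bit 11: prefix='110' -> emit 'p', reset
Bit 12: prefix='1' (no match yet)
Bit 13: prefix='11' (no match yet)
Bit 14: prefix='111' -> emit 'k', reset
Bit 15: prefix='1' (no match yet)
Bit 16: prefix='10' -> emit 'j', reset

Answer: 0 3 6 9 12 15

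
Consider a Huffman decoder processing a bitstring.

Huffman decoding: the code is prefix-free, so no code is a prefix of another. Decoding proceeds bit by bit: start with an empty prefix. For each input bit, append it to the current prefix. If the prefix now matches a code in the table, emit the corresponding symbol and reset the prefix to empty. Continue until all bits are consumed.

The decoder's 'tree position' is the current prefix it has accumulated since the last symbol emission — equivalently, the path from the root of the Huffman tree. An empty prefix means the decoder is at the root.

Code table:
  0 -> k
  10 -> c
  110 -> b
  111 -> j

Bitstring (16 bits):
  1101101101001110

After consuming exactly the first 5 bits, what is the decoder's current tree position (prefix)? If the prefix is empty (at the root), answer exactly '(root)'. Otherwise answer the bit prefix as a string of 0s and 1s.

Answer: 11

Derivation:
Bit 0: prefix='1' (no match yet)
Bit 1: prefix='11' (no match yet)
Bit 2: prefix='110' -> emit 'b', reset
Bit 3: prefix='1' (no match yet)
Bit 4: prefix='11' (no match yet)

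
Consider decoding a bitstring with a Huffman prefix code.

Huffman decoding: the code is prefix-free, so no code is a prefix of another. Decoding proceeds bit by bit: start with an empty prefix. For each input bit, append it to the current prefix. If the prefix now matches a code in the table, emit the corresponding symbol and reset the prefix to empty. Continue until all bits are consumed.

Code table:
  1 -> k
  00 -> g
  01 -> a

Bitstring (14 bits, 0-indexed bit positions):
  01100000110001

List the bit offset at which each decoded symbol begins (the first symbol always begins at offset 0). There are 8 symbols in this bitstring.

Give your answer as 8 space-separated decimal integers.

Answer: 0 2 3 5 7 9 10 12

Derivation:
Bit 0: prefix='0' (no match yet)
Bit 1: prefix='01' -> emit 'a', reset
Bit 2: prefix='1' -> emit 'k', reset
Bit 3: prefix='0' (no match yet)
Bit 4: prefix='00' -> emit 'g', reset
Bit 5: prefix='0' (no match yet)
Bit 6: prefix='00' -> emit 'g', reset
Bit 7: prefix='0' (no match yet)
Bit 8: prefix='01' -> emit 'a', reset
Bit 9: prefix='1' -> emit 'k', reset
Bit 10: prefix='0' (no match yet)
Bit 11: prefix='00' -> emit 'g', reset
Bit 12: prefix='0' (no match yet)
Bit 13: prefix='01' -> emit 'a', reset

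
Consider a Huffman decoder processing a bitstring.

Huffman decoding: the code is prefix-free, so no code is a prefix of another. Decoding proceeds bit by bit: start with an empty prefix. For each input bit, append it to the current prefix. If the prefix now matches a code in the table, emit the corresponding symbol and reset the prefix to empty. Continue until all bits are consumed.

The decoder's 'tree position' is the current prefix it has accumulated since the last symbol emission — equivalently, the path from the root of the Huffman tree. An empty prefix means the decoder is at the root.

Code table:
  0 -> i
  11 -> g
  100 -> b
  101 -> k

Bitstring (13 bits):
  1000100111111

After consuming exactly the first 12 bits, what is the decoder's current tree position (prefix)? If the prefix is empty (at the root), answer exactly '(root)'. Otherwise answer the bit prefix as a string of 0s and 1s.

Bit 0: prefix='1' (no match yet)
Bit 1: prefix='10' (no match yet)
Bit 2: prefix='100' -> emit 'b', reset
Bit 3: prefix='0' -> emit 'i', reset
Bit 4: prefix='1' (no match yet)
Bit 5: prefix='10' (no match yet)
Bit 6: prefix='100' -> emit 'b', reset
Bit 7: prefix='1' (no match yet)
Bit 8: prefix='11' -> emit 'g', reset
Bit 9: prefix='1' (no match yet)
Bit 10: prefix='11' -> emit 'g', reset
Bit 11: prefix='1' (no match yet)

Answer: 1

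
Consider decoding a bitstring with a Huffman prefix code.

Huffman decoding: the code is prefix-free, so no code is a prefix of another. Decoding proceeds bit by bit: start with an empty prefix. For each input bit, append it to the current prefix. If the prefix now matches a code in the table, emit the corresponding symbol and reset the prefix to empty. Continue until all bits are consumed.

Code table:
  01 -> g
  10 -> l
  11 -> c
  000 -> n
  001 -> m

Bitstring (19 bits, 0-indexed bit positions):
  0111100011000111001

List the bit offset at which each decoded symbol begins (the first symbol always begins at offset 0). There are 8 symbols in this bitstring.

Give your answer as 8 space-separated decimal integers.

Answer: 0 2 4 6 9 11 14 16

Derivation:
Bit 0: prefix='0' (no match yet)
Bit 1: prefix='01' -> emit 'g', reset
Bit 2: prefix='1' (no match yet)
Bit 3: prefix='11' -> emit 'c', reset
Bit 4: prefix='1' (no match yet)
Bit 5: prefix='10' -> emit 'l', reset
Bit 6: prefix='0' (no match yet)
Bit 7: prefix='00' (no match yet)
Bit 8: prefix='001' -> emit 'm', reset
Bit 9: prefix='1' (no match yet)
Bit 10: prefix='10' -> emit 'l', reset
Bit 11: prefix='0' (no match yet)
Bit 12: prefix='00' (no match yet)
Bit 13: prefix='001' -> emit 'm', reset
Bit 14: prefix='1' (no match yet)
Bit 15: prefix='11' -> emit 'c', reset
Bit 16: prefix='0' (no match yet)
Bit 17: prefix='00' (no match yet)
Bit 18: prefix='001' -> emit 'm', reset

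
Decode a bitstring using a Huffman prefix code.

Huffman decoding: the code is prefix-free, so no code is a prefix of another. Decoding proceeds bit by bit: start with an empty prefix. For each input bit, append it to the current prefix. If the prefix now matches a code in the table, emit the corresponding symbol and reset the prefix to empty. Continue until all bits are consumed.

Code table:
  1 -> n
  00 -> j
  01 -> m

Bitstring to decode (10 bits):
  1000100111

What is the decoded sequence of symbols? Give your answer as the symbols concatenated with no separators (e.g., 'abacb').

Bit 0: prefix='1' -> emit 'n', reset
Bit 1: prefix='0' (no match yet)
Bit 2: prefix='00' -> emit 'j', reset
Bit 3: prefix='0' (no match yet)
Bit 4: prefix='01' -> emit 'm', reset
Bit 5: prefix='0' (no match yet)
Bit 6: prefix='00' -> emit 'j', reset
Bit 7: prefix='1' -> emit 'n', reset
Bit 8: prefix='1' -> emit 'n', reset
Bit 9: prefix='1' -> emit 'n', reset

Answer: njmjnnn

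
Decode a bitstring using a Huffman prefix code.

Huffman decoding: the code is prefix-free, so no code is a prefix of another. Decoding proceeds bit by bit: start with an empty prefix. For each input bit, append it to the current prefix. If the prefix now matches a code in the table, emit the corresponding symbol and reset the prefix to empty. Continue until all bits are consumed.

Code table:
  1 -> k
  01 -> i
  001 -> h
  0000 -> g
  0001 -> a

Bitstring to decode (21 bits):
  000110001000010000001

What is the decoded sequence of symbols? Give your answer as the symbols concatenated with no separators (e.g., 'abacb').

Answer: akagkgh

Derivation:
Bit 0: prefix='0' (no match yet)
Bit 1: prefix='00' (no match yet)
Bit 2: prefix='000' (no match yet)
Bit 3: prefix='0001' -> emit 'a', reset
Bit 4: prefix='1' -> emit 'k', reset
Bit 5: prefix='0' (no match yet)
Bit 6: prefix='00' (no match yet)
Bit 7: prefix='000' (no match yet)
Bit 8: prefix='0001' -> emit 'a', reset
Bit 9: prefix='0' (no match yet)
Bit 10: prefix='00' (no match yet)
Bit 11: prefix='000' (no match yet)
Bit 12: prefix='0000' -> emit 'g', reset
Bit 13: prefix='1' -> emit 'k', reset
Bit 14: prefix='0' (no match yet)
Bit 15: prefix='00' (no match yet)
Bit 16: prefix='000' (no match yet)
Bit 17: prefix='0000' -> emit 'g', reset
Bit 18: prefix='0' (no match yet)
Bit 19: prefix='00' (no match yet)
Bit 20: prefix='001' -> emit 'h', reset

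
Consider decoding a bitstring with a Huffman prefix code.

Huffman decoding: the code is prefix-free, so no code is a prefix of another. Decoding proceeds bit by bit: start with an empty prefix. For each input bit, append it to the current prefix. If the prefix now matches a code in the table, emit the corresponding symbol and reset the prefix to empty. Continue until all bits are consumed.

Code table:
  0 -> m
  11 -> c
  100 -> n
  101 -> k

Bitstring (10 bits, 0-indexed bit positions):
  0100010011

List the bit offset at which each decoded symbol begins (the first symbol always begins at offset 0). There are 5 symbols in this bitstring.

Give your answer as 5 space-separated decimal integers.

Answer: 0 1 4 5 8

Derivation:
Bit 0: prefix='0' -> emit 'm', reset
Bit 1: prefix='1' (no match yet)
Bit 2: prefix='10' (no match yet)
Bit 3: prefix='100' -> emit 'n', reset
Bit 4: prefix='0' -> emit 'm', reset
Bit 5: prefix='1' (no match yet)
Bit 6: prefix='10' (no match yet)
Bit 7: prefix='100' -> emit 'n', reset
Bit 8: prefix='1' (no match yet)
Bit 9: prefix='11' -> emit 'c', reset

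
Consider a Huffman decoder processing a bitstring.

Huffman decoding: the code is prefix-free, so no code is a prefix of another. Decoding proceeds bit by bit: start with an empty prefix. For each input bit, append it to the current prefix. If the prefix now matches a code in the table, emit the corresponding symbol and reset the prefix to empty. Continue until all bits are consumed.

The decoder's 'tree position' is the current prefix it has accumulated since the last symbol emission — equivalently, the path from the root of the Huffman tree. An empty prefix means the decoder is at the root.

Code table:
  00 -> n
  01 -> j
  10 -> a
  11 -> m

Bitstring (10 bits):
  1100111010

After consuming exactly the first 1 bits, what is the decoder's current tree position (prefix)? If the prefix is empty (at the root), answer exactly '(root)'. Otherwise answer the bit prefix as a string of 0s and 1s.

Bit 0: prefix='1' (no match yet)

Answer: 1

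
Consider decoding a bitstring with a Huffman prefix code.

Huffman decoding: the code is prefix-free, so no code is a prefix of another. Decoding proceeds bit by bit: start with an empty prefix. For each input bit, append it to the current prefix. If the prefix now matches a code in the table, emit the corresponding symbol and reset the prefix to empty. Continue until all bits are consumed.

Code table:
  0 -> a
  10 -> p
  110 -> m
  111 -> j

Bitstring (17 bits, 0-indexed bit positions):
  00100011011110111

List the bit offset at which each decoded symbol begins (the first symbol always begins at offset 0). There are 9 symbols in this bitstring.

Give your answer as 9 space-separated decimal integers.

Bit 0: prefix='0' -> emit 'a', reset
Bit 1: prefix='0' -> emit 'a', reset
Bit 2: prefix='1' (no match yet)
Bit 3: prefix='10' -> emit 'p', reset
Bit 4: prefix='0' -> emit 'a', reset
Bit 5: prefix='0' -> emit 'a', reset
Bit 6: prefix='1' (no match yet)
Bit 7: prefix='11' (no match yet)
Bit 8: prefix='110' -> emit 'm', reset
Bit 9: prefix='1' (no match yet)
Bit 10: prefix='11' (no match yet)
Bit 11: prefix='111' -> emit 'j', reset
Bit 12: prefix='1' (no match yet)
Bit 13: prefix='10' -> emit 'p', reset
Bit 14: prefix='1' (no match yet)
Bit 15: prefix='11' (no match yet)
Bit 16: prefix='111' -> emit 'j', reset

Answer: 0 1 2 4 5 6 9 12 14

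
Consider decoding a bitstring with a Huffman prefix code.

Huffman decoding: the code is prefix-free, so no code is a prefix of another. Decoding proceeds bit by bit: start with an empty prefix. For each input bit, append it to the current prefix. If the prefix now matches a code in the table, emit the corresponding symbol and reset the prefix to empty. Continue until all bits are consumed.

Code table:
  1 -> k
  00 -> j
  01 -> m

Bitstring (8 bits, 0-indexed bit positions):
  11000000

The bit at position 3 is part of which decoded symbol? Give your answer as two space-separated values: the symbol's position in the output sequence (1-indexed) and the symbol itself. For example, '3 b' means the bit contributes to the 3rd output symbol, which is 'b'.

Answer: 3 j

Derivation:
Bit 0: prefix='1' -> emit 'k', reset
Bit 1: prefix='1' -> emit 'k', reset
Bit 2: prefix='0' (no match yet)
Bit 3: prefix='00' -> emit 'j', reset
Bit 4: prefix='0' (no match yet)
Bit 5: prefix='00' -> emit 'j', reset
Bit 6: prefix='0' (no match yet)
Bit 7: prefix='00' -> emit 'j', reset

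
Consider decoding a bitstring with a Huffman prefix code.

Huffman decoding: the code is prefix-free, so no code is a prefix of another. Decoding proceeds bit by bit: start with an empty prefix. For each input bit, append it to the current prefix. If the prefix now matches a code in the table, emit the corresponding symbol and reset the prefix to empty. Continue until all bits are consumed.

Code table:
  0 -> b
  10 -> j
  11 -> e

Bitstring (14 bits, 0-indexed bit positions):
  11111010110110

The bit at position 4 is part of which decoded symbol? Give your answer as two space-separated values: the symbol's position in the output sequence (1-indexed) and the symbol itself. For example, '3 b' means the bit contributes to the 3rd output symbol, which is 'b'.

Bit 0: prefix='1' (no match yet)
Bit 1: prefix='11' -> emit 'e', reset
Bit 2: prefix='1' (no match yet)
Bit 3: prefix='11' -> emit 'e', reset
Bit 4: prefix='1' (no match yet)
Bit 5: prefix='10' -> emit 'j', reset
Bit 6: prefix='1' (no match yet)
Bit 7: prefix='10' -> emit 'j', reset
Bit 8: prefix='1' (no match yet)

Answer: 3 j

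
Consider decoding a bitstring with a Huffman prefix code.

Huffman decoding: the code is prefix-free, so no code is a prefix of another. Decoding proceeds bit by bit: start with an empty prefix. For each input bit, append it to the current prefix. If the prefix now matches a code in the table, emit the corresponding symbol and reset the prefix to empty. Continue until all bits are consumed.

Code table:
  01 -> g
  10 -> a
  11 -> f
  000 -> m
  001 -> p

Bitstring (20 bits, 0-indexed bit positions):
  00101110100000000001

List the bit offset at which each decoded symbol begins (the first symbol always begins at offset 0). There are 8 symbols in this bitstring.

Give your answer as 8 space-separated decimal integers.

Bit 0: prefix='0' (no match yet)
Bit 1: prefix='00' (no match yet)
Bit 2: prefix='001' -> emit 'p', reset
Bit 3: prefix='0' (no match yet)
Bit 4: prefix='01' -> emit 'g', reset
Bit 5: prefix='1' (no match yet)
Bit 6: prefix='11' -> emit 'f', reset
Bit 7: prefix='0' (no match yet)
Bit 8: prefix='01' -> emit 'g', reset
Bit 9: prefix='0' (no match yet)
Bit 10: prefix='00' (no match yet)
Bit 11: prefix='000' -> emit 'm', reset
Bit 12: prefix='0' (no match yet)
Bit 13: prefix='00' (no match yet)
Bit 14: prefix='000' -> emit 'm', reset
Bit 15: prefix='0' (no match yet)
Bit 16: prefix='00' (no match yet)
Bit 17: prefix='000' -> emit 'm', reset
Bit 18: prefix='0' (no match yet)
Bit 19: prefix='01' -> emit 'g', reset

Answer: 0 3 5 7 9 12 15 18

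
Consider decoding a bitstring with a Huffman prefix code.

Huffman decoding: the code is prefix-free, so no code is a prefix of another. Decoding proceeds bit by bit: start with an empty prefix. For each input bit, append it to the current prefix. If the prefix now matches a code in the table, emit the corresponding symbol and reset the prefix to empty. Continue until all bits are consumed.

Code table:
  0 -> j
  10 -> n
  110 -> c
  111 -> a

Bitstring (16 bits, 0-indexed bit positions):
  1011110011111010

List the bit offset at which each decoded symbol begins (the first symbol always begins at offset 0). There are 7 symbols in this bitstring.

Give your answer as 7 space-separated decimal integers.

Bit 0: prefix='1' (no match yet)
Bit 1: prefix='10' -> emit 'n', reset
Bit 2: prefix='1' (no match yet)
Bit 3: prefix='11' (no match yet)
Bit 4: prefix='111' -> emit 'a', reset
Bit 5: prefix='1' (no match yet)
Bit 6: prefix='10' -> emit 'n', reset
Bit 7: prefix='0' -> emit 'j', reset
Bit 8: prefix='1' (no match yet)
Bit 9: prefix='11' (no match yet)
Bit 10: prefix='111' -> emit 'a', reset
Bit 11: prefix='1' (no match yet)
Bit 12: prefix='11' (no match yet)
Bit 13: prefix='110' -> emit 'c', reset
Bit 14: prefix='1' (no match yet)
Bit 15: prefix='10' -> emit 'n', reset

Answer: 0 2 5 7 8 11 14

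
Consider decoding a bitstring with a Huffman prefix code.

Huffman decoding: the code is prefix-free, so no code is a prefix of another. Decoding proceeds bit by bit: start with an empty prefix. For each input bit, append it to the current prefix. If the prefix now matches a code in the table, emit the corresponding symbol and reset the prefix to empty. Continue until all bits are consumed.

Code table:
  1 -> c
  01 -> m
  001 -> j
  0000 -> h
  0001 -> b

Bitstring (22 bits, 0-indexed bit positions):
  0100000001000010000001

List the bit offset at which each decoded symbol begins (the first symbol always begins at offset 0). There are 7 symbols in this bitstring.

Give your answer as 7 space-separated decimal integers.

Answer: 0 2 6 10 14 15 19

Derivation:
Bit 0: prefix='0' (no match yet)
Bit 1: prefix='01' -> emit 'm', reset
Bit 2: prefix='0' (no match yet)
Bit 3: prefix='00' (no match yet)
Bit 4: prefix='000' (no match yet)
Bit 5: prefix='0000' -> emit 'h', reset
Bit 6: prefix='0' (no match yet)
Bit 7: prefix='00' (no match yet)
Bit 8: prefix='000' (no match yet)
Bit 9: prefix='0001' -> emit 'b', reset
Bit 10: prefix='0' (no match yet)
Bit 11: prefix='00' (no match yet)
Bit 12: prefix='000' (no match yet)
Bit 13: prefix='0000' -> emit 'h', reset
Bit 14: prefix='1' -> emit 'c', reset
Bit 15: prefix='0' (no match yet)
Bit 16: prefix='00' (no match yet)
Bit 17: prefix='000' (no match yet)
Bit 18: prefix='0000' -> emit 'h', reset
Bit 19: prefix='0' (no match yet)
Bit 20: prefix='00' (no match yet)
Bit 21: prefix='001' -> emit 'j', reset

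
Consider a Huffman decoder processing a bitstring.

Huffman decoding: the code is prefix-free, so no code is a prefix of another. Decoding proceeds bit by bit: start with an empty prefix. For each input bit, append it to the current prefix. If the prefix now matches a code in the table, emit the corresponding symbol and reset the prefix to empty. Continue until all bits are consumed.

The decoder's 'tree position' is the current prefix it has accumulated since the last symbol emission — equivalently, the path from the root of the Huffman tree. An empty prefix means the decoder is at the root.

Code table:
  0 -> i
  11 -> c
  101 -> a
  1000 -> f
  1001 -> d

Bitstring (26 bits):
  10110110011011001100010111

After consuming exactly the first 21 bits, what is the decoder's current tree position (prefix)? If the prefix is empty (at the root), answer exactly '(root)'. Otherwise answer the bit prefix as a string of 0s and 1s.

Bit 0: prefix='1' (no match yet)
Bit 1: prefix='10' (no match yet)
Bit 2: prefix='101' -> emit 'a', reset
Bit 3: prefix='1' (no match yet)
Bit 4: prefix='10' (no match yet)
Bit 5: prefix='101' -> emit 'a', reset
Bit 6: prefix='1' (no match yet)
Bit 7: prefix='10' (no match yet)
Bit 8: prefix='100' (no match yet)
Bit 9: prefix='1001' -> emit 'd', reset
Bit 10: prefix='1' (no match yet)
Bit 11: prefix='10' (no match yet)
Bit 12: prefix='101' -> emit 'a', reset
Bit 13: prefix='1' (no match yet)
Bit 14: prefix='10' (no match yet)
Bit 15: prefix='100' (no match yet)
Bit 16: prefix='1001' -> emit 'd', reset
Bit 17: prefix='1' (no match yet)
Bit 18: prefix='10' (no match yet)
Bit 19: prefix='100' (no match yet)
Bit 20: prefix='1000' -> emit 'f', reset

Answer: (root)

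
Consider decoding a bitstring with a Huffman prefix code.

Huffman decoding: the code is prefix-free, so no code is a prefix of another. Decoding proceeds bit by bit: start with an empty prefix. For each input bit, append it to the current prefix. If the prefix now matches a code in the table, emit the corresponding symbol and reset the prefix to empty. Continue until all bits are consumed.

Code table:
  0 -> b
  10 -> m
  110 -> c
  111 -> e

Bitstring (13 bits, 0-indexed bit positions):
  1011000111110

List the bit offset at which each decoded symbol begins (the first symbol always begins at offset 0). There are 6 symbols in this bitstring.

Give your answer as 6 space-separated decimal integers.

Bit 0: prefix='1' (no match yet)
Bit 1: prefix='10' -> emit 'm', reset
Bit 2: prefix='1' (no match yet)
Bit 3: prefix='11' (no match yet)
Bit 4: prefix='110' -> emit 'c', reset
Bit 5: prefix='0' -> emit 'b', reset
Bit 6: prefix='0' -> emit 'b', reset
Bit 7: prefix='1' (no match yet)
Bit 8: prefix='11' (no match yet)
Bit 9: prefix='111' -> emit 'e', reset
Bit 10: prefix='1' (no match yet)
Bit 11: prefix='11' (no match yet)
Bit 12: prefix='110' -> emit 'c', reset

Answer: 0 2 5 6 7 10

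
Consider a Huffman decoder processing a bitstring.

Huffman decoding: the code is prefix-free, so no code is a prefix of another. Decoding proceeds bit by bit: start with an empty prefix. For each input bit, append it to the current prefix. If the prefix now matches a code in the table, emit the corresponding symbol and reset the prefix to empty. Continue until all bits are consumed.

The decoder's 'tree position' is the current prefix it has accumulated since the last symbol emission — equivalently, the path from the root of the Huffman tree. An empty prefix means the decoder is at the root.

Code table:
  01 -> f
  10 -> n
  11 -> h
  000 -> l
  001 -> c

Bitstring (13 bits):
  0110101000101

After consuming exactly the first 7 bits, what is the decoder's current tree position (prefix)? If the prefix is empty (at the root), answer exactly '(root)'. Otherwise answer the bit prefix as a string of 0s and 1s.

Answer: 1

Derivation:
Bit 0: prefix='0' (no match yet)
Bit 1: prefix='01' -> emit 'f', reset
Bit 2: prefix='1' (no match yet)
Bit 3: prefix='10' -> emit 'n', reset
Bit 4: prefix='1' (no match yet)
Bit 5: prefix='10' -> emit 'n', reset
Bit 6: prefix='1' (no match yet)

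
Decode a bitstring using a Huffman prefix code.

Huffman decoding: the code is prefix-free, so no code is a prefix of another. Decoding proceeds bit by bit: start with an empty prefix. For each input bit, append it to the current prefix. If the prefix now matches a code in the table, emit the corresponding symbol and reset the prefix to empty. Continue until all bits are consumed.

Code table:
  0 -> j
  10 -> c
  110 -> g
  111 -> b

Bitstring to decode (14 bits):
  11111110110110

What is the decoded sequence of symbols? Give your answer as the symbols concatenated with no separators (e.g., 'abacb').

Bit 0: prefix='1' (no match yet)
Bit 1: prefix='11' (no match yet)
Bit 2: prefix='111' -> emit 'b', reset
Bit 3: prefix='1' (no match yet)
Bit 4: prefix='11' (no match yet)
Bit 5: prefix='111' -> emit 'b', reset
Bit 6: prefix='1' (no match yet)
Bit 7: prefix='10' -> emit 'c', reset
Bit 8: prefix='1' (no match yet)
Bit 9: prefix='11' (no match yet)
Bit 10: prefix='110' -> emit 'g', reset
Bit 11: prefix='1' (no match yet)
Bit 12: prefix='11' (no match yet)
Bit 13: prefix='110' -> emit 'g', reset

Answer: bbcgg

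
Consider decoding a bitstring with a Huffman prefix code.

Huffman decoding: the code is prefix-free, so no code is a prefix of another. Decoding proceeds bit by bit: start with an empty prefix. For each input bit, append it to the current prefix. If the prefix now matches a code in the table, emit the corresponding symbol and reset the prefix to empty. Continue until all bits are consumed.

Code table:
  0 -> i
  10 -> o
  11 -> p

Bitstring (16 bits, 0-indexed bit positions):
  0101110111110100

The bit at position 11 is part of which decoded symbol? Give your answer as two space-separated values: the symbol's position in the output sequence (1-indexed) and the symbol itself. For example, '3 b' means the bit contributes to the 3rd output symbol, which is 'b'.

Answer: 7 o

Derivation:
Bit 0: prefix='0' -> emit 'i', reset
Bit 1: prefix='1' (no match yet)
Bit 2: prefix='10' -> emit 'o', reset
Bit 3: prefix='1' (no match yet)
Bit 4: prefix='11' -> emit 'p', reset
Bit 5: prefix='1' (no match yet)
Bit 6: prefix='10' -> emit 'o', reset
Bit 7: prefix='1' (no match yet)
Bit 8: prefix='11' -> emit 'p', reset
Bit 9: prefix='1' (no match yet)
Bit 10: prefix='11' -> emit 'p', reset
Bit 11: prefix='1' (no match yet)
Bit 12: prefix='10' -> emit 'o', reset
Bit 13: prefix='1' (no match yet)
Bit 14: prefix='10' -> emit 'o', reset
Bit 15: prefix='0' -> emit 'i', reset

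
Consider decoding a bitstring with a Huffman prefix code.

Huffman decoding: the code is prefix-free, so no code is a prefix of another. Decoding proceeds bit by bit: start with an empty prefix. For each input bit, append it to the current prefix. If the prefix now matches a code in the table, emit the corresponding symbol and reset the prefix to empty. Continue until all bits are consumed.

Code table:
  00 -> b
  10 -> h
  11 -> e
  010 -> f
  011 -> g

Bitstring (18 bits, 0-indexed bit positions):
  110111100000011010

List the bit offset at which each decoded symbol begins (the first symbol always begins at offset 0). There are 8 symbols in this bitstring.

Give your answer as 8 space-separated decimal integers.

Bit 0: prefix='1' (no match yet)
Bit 1: prefix='11' -> emit 'e', reset
Bit 2: prefix='0' (no match yet)
Bit 3: prefix='01' (no match yet)
Bit 4: prefix='011' -> emit 'g', reset
Bit 5: prefix='1' (no match yet)
Bit 6: prefix='11' -> emit 'e', reset
Bit 7: prefix='0' (no match yet)
Bit 8: prefix='00' -> emit 'b', reset
Bit 9: prefix='0' (no match yet)
Bit 10: prefix='00' -> emit 'b', reset
Bit 11: prefix='0' (no match yet)
Bit 12: prefix='00' -> emit 'b', reset
Bit 13: prefix='1' (no match yet)
Bit 14: prefix='11' -> emit 'e', reset
Bit 15: prefix='0' (no match yet)
Bit 16: prefix='01' (no match yet)
Bit 17: prefix='010' -> emit 'f', reset

Answer: 0 2 5 7 9 11 13 15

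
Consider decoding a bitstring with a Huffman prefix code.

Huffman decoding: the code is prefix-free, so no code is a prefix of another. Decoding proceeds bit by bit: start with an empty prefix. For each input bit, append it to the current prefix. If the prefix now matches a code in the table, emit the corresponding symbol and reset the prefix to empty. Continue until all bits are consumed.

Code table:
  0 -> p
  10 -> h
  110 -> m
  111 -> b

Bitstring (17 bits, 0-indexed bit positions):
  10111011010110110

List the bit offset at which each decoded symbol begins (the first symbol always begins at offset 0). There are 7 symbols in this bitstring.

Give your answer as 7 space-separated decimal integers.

Answer: 0 2 5 6 9 11 14

Derivation:
Bit 0: prefix='1' (no match yet)
Bit 1: prefix='10' -> emit 'h', reset
Bit 2: prefix='1' (no match yet)
Bit 3: prefix='11' (no match yet)
Bit 4: prefix='111' -> emit 'b', reset
Bit 5: prefix='0' -> emit 'p', reset
Bit 6: prefix='1' (no match yet)
Bit 7: prefix='11' (no match yet)
Bit 8: prefix='110' -> emit 'm', reset
Bit 9: prefix='1' (no match yet)
Bit 10: prefix='10' -> emit 'h', reset
Bit 11: prefix='1' (no match yet)
Bit 12: prefix='11' (no match yet)
Bit 13: prefix='110' -> emit 'm', reset
Bit 14: prefix='1' (no match yet)
Bit 15: prefix='11' (no match yet)
Bit 16: prefix='110' -> emit 'm', reset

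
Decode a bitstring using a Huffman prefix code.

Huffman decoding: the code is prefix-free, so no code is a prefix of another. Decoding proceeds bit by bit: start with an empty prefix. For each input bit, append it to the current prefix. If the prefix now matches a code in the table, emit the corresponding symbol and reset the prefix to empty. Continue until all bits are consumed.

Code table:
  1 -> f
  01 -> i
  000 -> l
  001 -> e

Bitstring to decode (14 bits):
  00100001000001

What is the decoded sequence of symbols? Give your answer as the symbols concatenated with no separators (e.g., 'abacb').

Answer: elile

Derivation:
Bit 0: prefix='0' (no match yet)
Bit 1: prefix='00' (no match yet)
Bit 2: prefix='001' -> emit 'e', reset
Bit 3: prefix='0' (no match yet)
Bit 4: prefix='00' (no match yet)
Bit 5: prefix='000' -> emit 'l', reset
Bit 6: prefix='0' (no match yet)
Bit 7: prefix='01' -> emit 'i', reset
Bit 8: prefix='0' (no match yet)
Bit 9: prefix='00' (no match yet)
Bit 10: prefix='000' -> emit 'l', reset
Bit 11: prefix='0' (no match yet)
Bit 12: prefix='00' (no match yet)
Bit 13: prefix='001' -> emit 'e', reset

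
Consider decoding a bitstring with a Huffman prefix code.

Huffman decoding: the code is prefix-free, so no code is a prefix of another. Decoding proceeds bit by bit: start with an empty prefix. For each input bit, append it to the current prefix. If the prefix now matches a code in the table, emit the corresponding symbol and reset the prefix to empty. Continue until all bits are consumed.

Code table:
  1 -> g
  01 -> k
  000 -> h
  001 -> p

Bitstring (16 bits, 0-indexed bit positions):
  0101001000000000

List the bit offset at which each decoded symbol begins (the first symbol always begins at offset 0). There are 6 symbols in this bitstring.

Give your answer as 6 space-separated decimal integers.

Bit 0: prefix='0' (no match yet)
Bit 1: prefix='01' -> emit 'k', reset
Bit 2: prefix='0' (no match yet)
Bit 3: prefix='01' -> emit 'k', reset
Bit 4: prefix='0' (no match yet)
Bit 5: prefix='00' (no match yet)
Bit 6: prefix='001' -> emit 'p', reset
Bit 7: prefix='0' (no match yet)
Bit 8: prefix='00' (no match yet)
Bit 9: prefix='000' -> emit 'h', reset
Bit 10: prefix='0' (no match yet)
Bit 11: prefix='00' (no match yet)
Bit 12: prefix='000' -> emit 'h', reset
Bit 13: prefix='0' (no match yet)
Bit 14: prefix='00' (no match yet)
Bit 15: prefix='000' -> emit 'h', reset

Answer: 0 2 4 7 10 13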